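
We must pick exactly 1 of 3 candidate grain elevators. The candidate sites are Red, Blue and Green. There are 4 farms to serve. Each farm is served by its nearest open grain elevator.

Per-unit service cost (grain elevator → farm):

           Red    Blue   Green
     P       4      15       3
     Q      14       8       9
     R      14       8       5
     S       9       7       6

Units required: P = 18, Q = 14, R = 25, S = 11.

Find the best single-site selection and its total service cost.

Choose Green only; total service cost 371.

With exactly 1 open, each farm uses its cheapest among the chosen.
{Green}: P→Green 3·18=54, Q→Green 9·14=126, R→Green 5·25=125, S→Green 6·11=66. Service cost 371.
{Blue}: service cost 659
{Red}: service cost 717
Among all 3 size-1 choices, {Green} is lowest.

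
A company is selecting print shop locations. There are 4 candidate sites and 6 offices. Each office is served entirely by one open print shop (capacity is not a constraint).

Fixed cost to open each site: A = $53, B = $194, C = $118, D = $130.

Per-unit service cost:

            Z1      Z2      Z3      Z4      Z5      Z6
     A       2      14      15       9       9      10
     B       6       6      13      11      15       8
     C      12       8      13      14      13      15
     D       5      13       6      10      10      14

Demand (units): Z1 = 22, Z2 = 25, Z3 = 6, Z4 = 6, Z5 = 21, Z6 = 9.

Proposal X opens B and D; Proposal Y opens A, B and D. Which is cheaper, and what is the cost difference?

Proposal Y is cheaper by 40.

Proposal X: {B, D}: Z1→D 5·22=110, Z2→B 6·25=150, Z3→D 6·6=36, Z4→D 10·6=60, Z5→D 10·21=210, Z6→B 8·9=72. Service 638; fixed 324; total 962.
Proposal Y: {A, B, D}: Z1→A 2·22=44, Z2→B 6·25=150, Z3→D 6·6=36, Z4→A 9·6=54, Z5→A 9·21=189, Z6→B 8·9=72. Service 545; fixed 377; total 922.
Difference: |962 − 922| = 40.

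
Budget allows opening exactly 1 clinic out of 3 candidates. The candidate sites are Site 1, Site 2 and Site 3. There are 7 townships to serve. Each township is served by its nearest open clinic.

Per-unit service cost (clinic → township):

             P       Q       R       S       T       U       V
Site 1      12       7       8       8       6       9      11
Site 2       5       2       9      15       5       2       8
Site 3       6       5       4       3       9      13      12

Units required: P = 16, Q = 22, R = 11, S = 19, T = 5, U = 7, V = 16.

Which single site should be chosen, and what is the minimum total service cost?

With exactly 1 open, each township uses its cheapest among the chosen.
{Site 3}: P→Site 3 6·16=96, Q→Site 3 5·22=110, R→Site 3 4·11=44, S→Site 3 3·19=57, T→Site 3 9·5=45, U→Site 3 13·7=91, V→Site 3 12·16=192. Service cost 635.
{Site 2}: service cost 675
{Site 1}: service cost 855
Among all 3 size-1 choices, {Site 3} is lowest.

Choose Site 3 only; total service cost 635.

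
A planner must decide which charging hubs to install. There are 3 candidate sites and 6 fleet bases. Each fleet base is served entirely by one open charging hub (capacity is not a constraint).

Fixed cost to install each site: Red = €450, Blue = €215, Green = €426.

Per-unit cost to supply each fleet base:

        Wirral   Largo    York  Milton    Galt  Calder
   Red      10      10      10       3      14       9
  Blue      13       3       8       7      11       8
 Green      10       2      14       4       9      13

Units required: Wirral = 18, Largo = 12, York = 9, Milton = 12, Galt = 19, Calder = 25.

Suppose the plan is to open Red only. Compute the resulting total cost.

Each fleet base is assigned to its cheapest site among the open ones.
{Red}: Wirral→Red 10·18=180, Largo→Red 10·12=120, York→Red 10·9=90, Milton→Red 3·12=36, Galt→Red 14·19=266, Calder→Red 9·25=225. Service 917; fixed 450; total 1367.

Total cost: 1367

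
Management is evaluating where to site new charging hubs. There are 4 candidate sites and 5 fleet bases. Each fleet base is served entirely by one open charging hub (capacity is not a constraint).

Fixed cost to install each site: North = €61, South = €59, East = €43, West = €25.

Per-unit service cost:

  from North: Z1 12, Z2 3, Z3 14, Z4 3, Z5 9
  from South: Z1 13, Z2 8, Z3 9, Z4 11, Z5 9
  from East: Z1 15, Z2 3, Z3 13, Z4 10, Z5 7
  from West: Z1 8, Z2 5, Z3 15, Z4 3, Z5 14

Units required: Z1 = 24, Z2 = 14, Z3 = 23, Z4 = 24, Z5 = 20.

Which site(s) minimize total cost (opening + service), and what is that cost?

Open South, East and West; minimum total cost 780.

For any fixed open set, each fleet base goes to its cheapest open site; total = fixed + service.
{South, East, West}: Z1→West 8·24=192, Z2→East 3·14=42, Z3→South 9·23=207, Z4→West 3·24=72, Z5→East 7·20=140. Service 653; fixed 127; total 780.
{South, West}: service 721 + fixed 84 = 805
{East, West}: service 745 + fixed 68 = 813
{North, South, East, West}: service 653 + fixed 188 = 841
No other subset beats 780.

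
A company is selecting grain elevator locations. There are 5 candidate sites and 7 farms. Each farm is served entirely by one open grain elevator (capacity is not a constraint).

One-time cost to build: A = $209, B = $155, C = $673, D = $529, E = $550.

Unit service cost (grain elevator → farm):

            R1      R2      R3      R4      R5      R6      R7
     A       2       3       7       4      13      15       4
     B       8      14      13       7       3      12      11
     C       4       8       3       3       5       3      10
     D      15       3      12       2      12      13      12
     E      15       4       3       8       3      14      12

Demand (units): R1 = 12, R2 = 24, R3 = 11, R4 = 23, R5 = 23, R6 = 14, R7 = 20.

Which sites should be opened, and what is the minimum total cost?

Open A and B; minimum total cost 946.

For any fixed open set, each farm goes to its cheapest open site; total = fixed + service.
{A, B}: R1→A 2·12=24, R2→A 3·24=72, R3→A 7·11=77, R4→A 4·23=92, R5→B 3·23=69, R6→B 12·14=168, R7→A 4·20=80. Service 582; fixed 364; total 946.
{A}: R1→A 2·12=24, R2→A 3·24=72, R3→A 7·11=77, R4→A 4·23=92, R5→A 13·23=299, R6→A 15·14=210, R7→A 4·20=80. Service 854; fixed 209; total 1063.
{A, C}: service 435 + fixed 882 = 1317
{A, B, C, D, E}: service 366 + fixed 2116 = 2482
No other subset beats 946.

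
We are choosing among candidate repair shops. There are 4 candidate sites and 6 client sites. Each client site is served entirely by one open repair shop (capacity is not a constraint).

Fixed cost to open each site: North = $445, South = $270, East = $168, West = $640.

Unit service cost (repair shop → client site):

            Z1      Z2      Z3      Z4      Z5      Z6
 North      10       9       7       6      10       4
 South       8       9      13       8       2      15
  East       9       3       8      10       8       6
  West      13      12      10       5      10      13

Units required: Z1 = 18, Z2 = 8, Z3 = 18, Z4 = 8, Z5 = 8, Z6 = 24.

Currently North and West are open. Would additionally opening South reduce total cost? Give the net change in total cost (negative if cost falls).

No — net change +170 (cost rises by 170).

Current service cost with {North, West}: 594.
Adding South: each client site re-picks its cheapest; new service cost 494, saving 100.
Extra fixed cost: 270. Net change = 270 − 100 = 170.
(Totals: 1679 → 1849.)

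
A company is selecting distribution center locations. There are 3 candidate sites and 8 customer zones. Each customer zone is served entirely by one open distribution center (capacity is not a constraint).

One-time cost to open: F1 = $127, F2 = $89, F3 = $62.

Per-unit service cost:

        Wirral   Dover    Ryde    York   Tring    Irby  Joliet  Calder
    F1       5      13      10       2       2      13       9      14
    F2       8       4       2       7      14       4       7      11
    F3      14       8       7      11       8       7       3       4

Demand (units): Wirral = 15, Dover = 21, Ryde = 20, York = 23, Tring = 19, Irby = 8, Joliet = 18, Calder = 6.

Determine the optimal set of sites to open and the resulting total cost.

For any fixed open set, each customer zone goes to its cheapest open site; total = fixed + service.
{F1, F2, F3}: Wirral→F1 5·15=75, Dover→F2 4·21=84, Ryde→F2 2·20=40, York→F1 2·23=46, Tring→F1 2·19=38, Irby→F2 4·8=32, Joliet→F3 3·18=54, Calder→F3 4·6=24. Service 393; fixed 278; total 671.
{F1, F2}: service 507 + fixed 216 = 723
{F1, F3}: Wirral→F1 5·15=75, Dover→F3 8·21=168, Ryde→F3 7·20=140, York→F1 2·23=46, Tring→F1 2·19=38, Irby→F3 7·8=56, Joliet→F3 3·18=54, Calder→F3 4·6=24. Service 601; fixed 189; total 790.
{F3}: service 1057 + fixed 62 = 1119
No other subset beats 671.

Open F1, F2 and F3; minimum total cost 671.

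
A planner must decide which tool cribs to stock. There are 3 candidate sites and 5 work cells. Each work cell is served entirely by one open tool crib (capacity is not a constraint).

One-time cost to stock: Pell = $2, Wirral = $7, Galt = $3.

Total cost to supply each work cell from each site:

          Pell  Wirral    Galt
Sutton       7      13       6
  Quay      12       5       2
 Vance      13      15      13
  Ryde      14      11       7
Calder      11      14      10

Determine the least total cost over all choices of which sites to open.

Minimum total cost: 41

For any fixed open set, each work cell goes to its cheapest open site; total = fixed + service.
{Galt}: Sutton→Galt 6, Quay→Galt 2, Vance→Galt 13, Ryde→Galt 7, Calder→Galt 10. Service 38; fixed 3; total 41.
{Pell, Galt}: Sutton→Galt 6, Quay→Galt 2, Vance→Pell 13, Ryde→Galt 7, Calder→Galt 10. Service 38; fixed 5; total 43.
{Wirral, Galt}: service 38 + fixed 10 = 48
{Pell, Wirral, Galt}: service 38 + fixed 12 = 50
No other subset beats 41.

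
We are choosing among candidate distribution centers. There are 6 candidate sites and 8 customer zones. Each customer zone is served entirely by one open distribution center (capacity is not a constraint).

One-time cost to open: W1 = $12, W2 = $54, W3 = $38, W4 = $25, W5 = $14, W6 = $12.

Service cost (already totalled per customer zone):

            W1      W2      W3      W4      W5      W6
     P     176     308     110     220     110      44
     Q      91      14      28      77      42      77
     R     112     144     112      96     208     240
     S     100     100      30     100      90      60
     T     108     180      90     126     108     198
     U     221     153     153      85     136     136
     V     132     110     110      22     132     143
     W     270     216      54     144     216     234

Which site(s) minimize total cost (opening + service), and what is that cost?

For any fixed open set, each customer zone goes to its cheapest open site; total = fixed + service.
{W3, W4, W6}: P→W6 44, Q→W3 28, R→W4 96, S→W3 30, T→W3 90, U→W4 85, V→W4 22, W→W3 54. Service 449; fixed 75; total 524.
{W1, W3, W4, W6}: P→W6 44, Q→W3 28, R→W4 96, S→W3 30, T→W3 90, U→W4 85, V→W4 22, W→W3 54. Service 449; fixed 87; total 536.
{W3, W4, W5, W6}: P→W6 44, Q→W3 28, R→W4 96, S→W3 30, T→W3 90, U→W4 85, V→W4 22, W→W3 54. Service 449; fixed 89; total 538.
{W1, W2, W3, W4, W5, W6}: P→W6 44, Q→W2 14, R→W4 96, S→W3 30, T→W3 90, U→W4 85, V→W4 22, W→W3 54. Service 435; fixed 155; total 590.
No other subset beats 524.

Open W3, W4 and W6; minimum total cost 524.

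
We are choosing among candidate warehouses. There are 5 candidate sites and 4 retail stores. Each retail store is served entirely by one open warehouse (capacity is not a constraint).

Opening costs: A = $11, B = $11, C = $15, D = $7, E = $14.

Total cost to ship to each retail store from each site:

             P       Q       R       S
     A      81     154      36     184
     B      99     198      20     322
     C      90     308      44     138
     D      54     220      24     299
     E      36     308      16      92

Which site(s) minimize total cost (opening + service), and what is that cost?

For any fixed open set, each retail store goes to its cheapest open site; total = fixed + service.
{A, E}: P→E 36, Q→A 154, R→E 16, S→E 92. Service 298; fixed 25; total 323.
{A, D, E}: service 298 + fixed 32 = 330
{A, B, E}: service 298 + fixed 36 = 334
{A, B, C, D, E}: service 298 + fixed 58 = 356
No other subset beats 323.

Open A and E; minimum total cost 323.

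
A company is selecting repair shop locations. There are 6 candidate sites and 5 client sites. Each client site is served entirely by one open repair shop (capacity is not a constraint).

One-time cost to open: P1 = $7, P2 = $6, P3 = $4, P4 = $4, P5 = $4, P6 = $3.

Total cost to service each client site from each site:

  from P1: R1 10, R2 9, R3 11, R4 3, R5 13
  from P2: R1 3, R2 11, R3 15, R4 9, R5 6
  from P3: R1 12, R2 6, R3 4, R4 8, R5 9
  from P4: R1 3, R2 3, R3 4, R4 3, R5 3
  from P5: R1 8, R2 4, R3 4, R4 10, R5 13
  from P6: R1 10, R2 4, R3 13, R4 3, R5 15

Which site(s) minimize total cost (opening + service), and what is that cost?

Open P4 only; minimum total cost 20.

For any fixed open set, each client site goes to its cheapest open site; total = fixed + service.
{P4}: R1→P4 3, R2→P4 3, R3→P4 4, R4→P4 3, R5→P4 3. Service 16; fixed 4; total 20.
{P4, P6}: R1→P4 3, R2→P4 3, R3→P4 4, R4→P4 3, R5→P4 3. Service 16; fixed 7; total 23.
{P3, P4}: service 16 + fixed 8 = 24
{P1, P2, P3, P4, P5, P6}: R1→P2 3, R2→P4 3, R3→P3 4, R4→P1 3, R5→P4 3. Service 16; fixed 28; total 44.
No other subset beats 20.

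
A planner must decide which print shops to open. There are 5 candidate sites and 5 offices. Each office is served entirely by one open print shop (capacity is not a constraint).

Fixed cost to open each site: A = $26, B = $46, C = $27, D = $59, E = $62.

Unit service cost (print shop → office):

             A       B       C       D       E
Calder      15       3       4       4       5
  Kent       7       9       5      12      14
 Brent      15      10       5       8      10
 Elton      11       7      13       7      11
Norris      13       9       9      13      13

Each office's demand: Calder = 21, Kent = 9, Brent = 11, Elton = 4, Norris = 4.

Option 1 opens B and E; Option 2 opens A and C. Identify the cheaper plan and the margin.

Option 2 is cheaper by 109.

Option 1: {B, E}: Calder→B 3·21=63, Kent→B 9·9=81, Brent→B 10·11=110, Elton→B 7·4=28, Norris→B 9·4=36. Service 318; fixed 108; total 426.
Option 2: {A, C}: Calder→C 4·21=84, Kent→C 5·9=45, Brent→C 5·11=55, Elton→A 11·4=44, Norris→C 9·4=36. Service 264; fixed 53; total 317.
Difference: |426 − 317| = 109.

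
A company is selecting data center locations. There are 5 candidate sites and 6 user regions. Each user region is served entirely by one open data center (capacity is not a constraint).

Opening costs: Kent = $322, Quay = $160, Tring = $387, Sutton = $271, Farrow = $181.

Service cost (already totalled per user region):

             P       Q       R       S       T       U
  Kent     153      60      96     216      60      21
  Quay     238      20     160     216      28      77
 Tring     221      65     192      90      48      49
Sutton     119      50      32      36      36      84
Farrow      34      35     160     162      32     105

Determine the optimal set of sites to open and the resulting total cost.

Open Sutton only; minimum total cost 628.

For any fixed open set, each user region goes to its cheapest open site; total = fixed + service.
{Sutton}: P→Sutton 119, Q→Sutton 50, R→Sutton 32, S→Sutton 36, T→Sutton 36, U→Sutton 84. Service 357; fixed 271; total 628.
{Sutton, Farrow}: P→Farrow 34, Q→Farrow 35, R→Sutton 32, S→Sutton 36, T→Farrow 32, U→Sutton 84. Service 253; fixed 452; total 705.
{Farrow}: service 528 + fixed 181 = 709
{Kent, Quay, Tring, Sutton, Farrow}: P→Farrow 34, Q→Quay 20, R→Sutton 32, S→Sutton 36, T→Quay 28, U→Kent 21. Service 171; fixed 1321; total 1492.
No other subset beats 628.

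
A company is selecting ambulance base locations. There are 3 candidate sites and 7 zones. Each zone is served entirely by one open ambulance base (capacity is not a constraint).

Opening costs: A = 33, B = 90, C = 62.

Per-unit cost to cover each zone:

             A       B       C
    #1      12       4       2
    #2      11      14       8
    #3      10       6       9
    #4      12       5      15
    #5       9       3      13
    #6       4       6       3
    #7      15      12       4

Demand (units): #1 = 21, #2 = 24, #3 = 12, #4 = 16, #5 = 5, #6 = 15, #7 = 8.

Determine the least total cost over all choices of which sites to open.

For any fixed open set, each zone goes to its cheapest open site; total = fixed + service.
{B, C}: #1→C 2·21=42, #2→C 8·24=192, #3→B 6·12=72, #4→B 5·16=80, #5→B 3·5=15, #6→C 3·15=45, #7→C 4·8=32. Service 478; fixed 152; total 630.
{A, B, C}: service 478 + fixed 185 = 663
{A, C}: service 656 + fixed 95 = 751
{A}: #1→A 12·21=252, #2→A 11·24=264, #3→A 10·12=120, #4→A 12·16=192, #5→A 9·5=45, #6→A 4·15=60, #7→A 15·8=120. Service 1053; fixed 33; total 1086.
No other subset beats 630.

Minimum total cost: 630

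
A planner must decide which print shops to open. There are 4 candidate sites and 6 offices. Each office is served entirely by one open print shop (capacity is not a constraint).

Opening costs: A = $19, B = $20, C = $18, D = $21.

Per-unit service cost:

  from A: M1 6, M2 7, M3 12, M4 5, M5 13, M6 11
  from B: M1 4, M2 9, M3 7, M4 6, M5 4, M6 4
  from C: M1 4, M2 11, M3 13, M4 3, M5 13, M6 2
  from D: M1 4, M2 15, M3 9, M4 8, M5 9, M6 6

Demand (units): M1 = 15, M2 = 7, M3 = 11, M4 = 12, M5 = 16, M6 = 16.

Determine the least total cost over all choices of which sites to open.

Minimum total cost: 370

For any fixed open set, each office goes to its cheapest open site; total = fixed + service.
{B, C}: M1→B 4·15=60, M2→B 9·7=63, M3→B 7·11=77, M4→C 3·12=36, M5→B 4·16=64, M6→C 2·16=32. Service 332; fixed 38; total 370.
{A, B, C}: service 318 + fixed 57 = 375
{B, C, D}: service 332 + fixed 59 = 391
{A, B, C, D}: service 318 + fixed 78 = 396
No other subset beats 370.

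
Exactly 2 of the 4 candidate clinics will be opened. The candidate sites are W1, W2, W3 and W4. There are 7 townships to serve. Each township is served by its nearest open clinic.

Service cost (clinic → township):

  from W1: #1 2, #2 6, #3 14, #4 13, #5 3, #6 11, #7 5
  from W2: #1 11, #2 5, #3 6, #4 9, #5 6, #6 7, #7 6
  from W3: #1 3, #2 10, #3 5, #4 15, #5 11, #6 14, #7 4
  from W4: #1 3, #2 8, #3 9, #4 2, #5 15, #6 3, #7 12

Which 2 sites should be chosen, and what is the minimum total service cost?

Choose W1 and W4; total service cost 30.

With exactly 2 open, each township uses its cheapest among the chosen.
{W1, W4}: #1→W1 2, #2→W1 6, #3→W4 9, #4→W4 2, #5→W1 3, #6→W4 3, #7→W1 5. Service cost 30.
{W2, W4}: service cost 31
{W3, W4}: service cost 36
Among all 6 size-2 choices, {W1, W4} is lowest.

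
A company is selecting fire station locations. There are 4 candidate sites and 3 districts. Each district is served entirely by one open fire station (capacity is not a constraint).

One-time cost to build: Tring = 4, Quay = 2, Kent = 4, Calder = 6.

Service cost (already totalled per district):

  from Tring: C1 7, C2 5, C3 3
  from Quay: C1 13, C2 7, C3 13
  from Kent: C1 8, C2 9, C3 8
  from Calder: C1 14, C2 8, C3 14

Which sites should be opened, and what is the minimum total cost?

Open Tring only; minimum total cost 19.

For any fixed open set, each district goes to its cheapest open site; total = fixed + service.
{Tring}: C1→Tring 7, C2→Tring 5, C3→Tring 3. Service 15; fixed 4; total 19.
{Tring, Quay}: service 15 + fixed 6 = 21
{Tring, Kent}: C1→Tring 7, C2→Tring 5, C3→Tring 3. Service 15; fixed 8; total 23.
{Tring, Quay, Kent, Calder}: service 15 + fixed 16 = 31
(All 15 nonempty subsets were checked; Tring only is lowest.)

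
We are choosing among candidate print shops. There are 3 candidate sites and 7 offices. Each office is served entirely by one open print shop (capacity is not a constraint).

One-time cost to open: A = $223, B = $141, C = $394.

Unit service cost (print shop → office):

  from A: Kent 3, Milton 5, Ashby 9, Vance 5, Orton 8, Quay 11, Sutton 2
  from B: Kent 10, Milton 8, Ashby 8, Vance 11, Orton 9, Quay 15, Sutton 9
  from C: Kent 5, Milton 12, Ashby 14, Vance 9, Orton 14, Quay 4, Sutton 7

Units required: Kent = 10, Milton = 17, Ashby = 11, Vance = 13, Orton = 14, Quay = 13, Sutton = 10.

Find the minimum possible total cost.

Minimum total cost: 777

For any fixed open set, each office goes to its cheapest open site; total = fixed + service.
{A}: Kent→A 3·10=30, Milton→A 5·17=85, Ashby→A 9·11=99, Vance→A 5·13=65, Orton→A 8·14=112, Quay→A 11·13=143, Sutton→A 2·10=20. Service 554; fixed 223; total 777.
{A, B}: service 543 + fixed 364 = 907
{B}: service 878 + fixed 141 = 1019
{A, B, C}: service 452 + fixed 758 = 1210
(All 7 nonempty subsets were checked; A only is lowest.)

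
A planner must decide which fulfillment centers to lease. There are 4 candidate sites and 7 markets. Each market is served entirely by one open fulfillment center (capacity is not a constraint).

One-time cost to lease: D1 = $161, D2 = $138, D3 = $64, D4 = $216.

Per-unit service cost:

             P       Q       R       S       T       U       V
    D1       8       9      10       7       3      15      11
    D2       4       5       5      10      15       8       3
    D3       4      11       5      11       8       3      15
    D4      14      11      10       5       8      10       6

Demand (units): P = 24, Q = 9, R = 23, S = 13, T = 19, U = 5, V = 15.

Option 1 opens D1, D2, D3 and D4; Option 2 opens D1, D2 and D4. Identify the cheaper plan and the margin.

Option 1: {D1, D2, D3, D4}: P→D2 4·24=96, Q→D2 5·9=45, R→D2 5·23=115, S→D4 5·13=65, T→D1 3·19=57, U→D3 3·5=15, V→D2 3·15=45. Service 438; fixed 579; total 1017.
Option 2: {D1, D2, D4}: P→D2 4·24=96, Q→D2 5·9=45, R→D2 5·23=115, S→D4 5·13=65, T→D1 3·19=57, U→D2 8·5=40, V→D2 3·15=45. Service 463; fixed 515; total 978.
Difference: |1017 − 978| = 39.

Option 2 is cheaper by 39.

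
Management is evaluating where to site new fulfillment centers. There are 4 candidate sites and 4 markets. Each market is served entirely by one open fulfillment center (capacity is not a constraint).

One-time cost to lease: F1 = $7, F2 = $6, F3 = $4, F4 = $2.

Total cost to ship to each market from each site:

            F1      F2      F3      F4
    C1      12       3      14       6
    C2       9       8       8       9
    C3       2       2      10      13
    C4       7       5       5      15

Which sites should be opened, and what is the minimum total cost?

For any fixed open set, each market goes to its cheapest open site; total = fixed + service.
{F2}: C1→F2 3, C2→F2 8, C3→F2 2, C4→F2 5. Service 18; fixed 6; total 24.
{F2, F4}: C1→F2 3, C2→F2 8, C3→F2 2, C4→F2 5. Service 18; fixed 8; total 26.
{F2, F3}: C1→F2 3, C2→F2 8, C3→F2 2, C4→F2 5. Service 18; fixed 10; total 28.
{F1, F2, F3, F4}: C1→F2 3, C2→F2 8, C3→F1 2, C4→F2 5. Service 18; fixed 19; total 37.
(All 15 nonempty subsets were checked; F2 only is lowest.)

Open F2 only; minimum total cost 24.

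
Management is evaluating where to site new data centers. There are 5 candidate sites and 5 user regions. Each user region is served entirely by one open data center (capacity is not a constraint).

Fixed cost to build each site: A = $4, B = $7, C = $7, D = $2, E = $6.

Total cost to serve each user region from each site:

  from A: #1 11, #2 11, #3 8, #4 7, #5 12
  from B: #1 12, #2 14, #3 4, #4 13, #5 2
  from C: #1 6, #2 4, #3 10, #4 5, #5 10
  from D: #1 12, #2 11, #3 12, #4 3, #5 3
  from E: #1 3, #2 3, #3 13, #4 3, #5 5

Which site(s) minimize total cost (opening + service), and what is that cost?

For any fixed open set, each user region goes to its cheapest open site; total = fixed + service.
{B, E}: #1→E 3, #2→E 3, #3→B 4, #4→E 3, #5→B 2. Service 15; fixed 13; total 28.
{B, D, E}: service 15 + fixed 15 = 30
{A, B, E}: service 15 + fixed 17 = 32
{A, B, C, D, E}: service 15 + fixed 26 = 41
No other subset beats 28.

Open B and E; minimum total cost 28.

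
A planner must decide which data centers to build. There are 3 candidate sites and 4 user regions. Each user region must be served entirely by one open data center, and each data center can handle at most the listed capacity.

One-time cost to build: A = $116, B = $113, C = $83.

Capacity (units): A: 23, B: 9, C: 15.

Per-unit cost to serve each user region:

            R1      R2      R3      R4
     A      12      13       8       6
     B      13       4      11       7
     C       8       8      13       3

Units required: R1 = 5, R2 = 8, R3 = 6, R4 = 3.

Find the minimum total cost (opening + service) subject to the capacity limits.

Open {A}: R1→A 12·5=60, R2→A 13·8=104, R3→A 8·6=48, R4→A 6·3=18.
Loads: A carries 22/23. Service 230; fixed 116; total 346.
Next best feasible plan costs 355.

Minimum total cost: 346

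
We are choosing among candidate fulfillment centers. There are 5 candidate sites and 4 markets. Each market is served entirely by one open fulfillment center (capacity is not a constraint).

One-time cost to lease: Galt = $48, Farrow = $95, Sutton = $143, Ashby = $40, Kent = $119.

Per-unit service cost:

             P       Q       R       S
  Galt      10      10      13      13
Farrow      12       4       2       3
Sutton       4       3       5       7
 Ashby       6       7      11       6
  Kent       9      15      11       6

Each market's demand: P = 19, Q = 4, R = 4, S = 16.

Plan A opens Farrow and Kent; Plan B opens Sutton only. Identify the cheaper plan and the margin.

Plan B is cheaper by 94.

Plan A: {Farrow, Kent}: P→Kent 9·19=171, Q→Farrow 4·4=16, R→Farrow 2·4=8, S→Farrow 3·16=48. Service 243; fixed 214; total 457.
Plan B: {Sutton}: P→Sutton 4·19=76, Q→Sutton 3·4=12, R→Sutton 5·4=20, S→Sutton 7·16=112. Service 220; fixed 143; total 363.
Difference: |457 − 363| = 94.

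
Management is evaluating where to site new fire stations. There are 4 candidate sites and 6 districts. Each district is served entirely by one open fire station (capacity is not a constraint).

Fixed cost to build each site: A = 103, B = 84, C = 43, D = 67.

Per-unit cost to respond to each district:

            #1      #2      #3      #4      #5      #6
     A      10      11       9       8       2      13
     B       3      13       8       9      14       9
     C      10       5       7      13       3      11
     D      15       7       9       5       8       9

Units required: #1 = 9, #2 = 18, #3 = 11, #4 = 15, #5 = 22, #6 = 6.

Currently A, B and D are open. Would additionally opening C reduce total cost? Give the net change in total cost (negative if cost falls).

Yes — net change −4 (cost falls by 4).

Current service cost with {A, B, D}: 414.
Adding C: each district re-picks its cheapest; new service cost 367, saving 47.
Extra fixed cost: 43. Net change = 43 − 47 = -4.
(Totals: 668 → 664.)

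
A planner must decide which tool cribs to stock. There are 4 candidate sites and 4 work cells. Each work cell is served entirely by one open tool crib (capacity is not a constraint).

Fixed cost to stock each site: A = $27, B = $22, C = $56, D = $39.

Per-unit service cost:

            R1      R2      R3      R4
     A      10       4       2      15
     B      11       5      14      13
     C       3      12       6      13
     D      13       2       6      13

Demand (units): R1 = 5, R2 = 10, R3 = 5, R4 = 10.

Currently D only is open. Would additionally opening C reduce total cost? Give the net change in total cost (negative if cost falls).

No — net change +6 (cost rises by 6).

Current service cost with {D}: 245.
Adding C: each work cell re-picks its cheapest; new service cost 195, saving 50.
Extra fixed cost: 56. Net change = 56 − 50 = 6.
(Totals: 284 → 290.)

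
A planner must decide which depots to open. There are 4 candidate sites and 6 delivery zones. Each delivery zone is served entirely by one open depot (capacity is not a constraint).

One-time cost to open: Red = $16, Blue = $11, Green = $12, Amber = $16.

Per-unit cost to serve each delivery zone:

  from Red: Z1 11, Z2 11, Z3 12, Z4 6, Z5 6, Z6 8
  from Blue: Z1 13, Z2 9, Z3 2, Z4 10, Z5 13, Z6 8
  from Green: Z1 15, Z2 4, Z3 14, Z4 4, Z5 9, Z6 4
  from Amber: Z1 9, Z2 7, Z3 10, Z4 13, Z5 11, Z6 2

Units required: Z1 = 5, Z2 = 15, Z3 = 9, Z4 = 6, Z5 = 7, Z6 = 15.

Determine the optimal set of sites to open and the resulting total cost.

For any fixed open set, each delivery zone goes to its cheapest open site; total = fixed + service.
{Red, Blue, Green, Amber}: Z1→Amber 9·5=45, Z2→Green 4·15=60, Z3→Blue 2·9=18, Z4→Green 4·6=24, Z5→Red 6·7=42, Z6→Amber 2·15=30. Service 219; fixed 55; total 274.
{Blue, Green, Amber}: Z1→Amber 9·5=45, Z2→Green 4·15=60, Z3→Blue 2·9=18, Z4→Green 4·6=24, Z5→Green 9·7=63, Z6→Amber 2·15=30. Service 240; fixed 39; total 279.
{Red, Blue, Green}: Z1→Red 11·5=55, Z2→Green 4·15=60, Z3→Blue 2·9=18, Z4→Green 4·6=24, Z5→Red 6·7=42, Z6→Green 4·15=60. Service 259; fixed 39; total 298.
{Blue}: Z1→Blue 13·5=65, Z2→Blue 9·15=135, Z3→Blue 2·9=18, Z4→Blue 10·6=60, Z5→Blue 13·7=91, Z6→Blue 8·15=120. Service 489; fixed 11; total 500.
(All 15 nonempty subsets were checked; Red, Blue, Green and Amber is lowest.)

Open Red, Blue, Green and Amber; minimum total cost 274.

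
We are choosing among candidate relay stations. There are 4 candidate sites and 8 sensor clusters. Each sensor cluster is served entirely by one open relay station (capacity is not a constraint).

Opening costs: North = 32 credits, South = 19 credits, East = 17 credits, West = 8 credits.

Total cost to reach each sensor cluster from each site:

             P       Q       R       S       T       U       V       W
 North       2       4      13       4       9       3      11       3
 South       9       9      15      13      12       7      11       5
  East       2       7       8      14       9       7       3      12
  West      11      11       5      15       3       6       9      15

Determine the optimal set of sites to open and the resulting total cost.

For any fixed open set, each sensor cluster goes to its cheapest open site; total = fixed + service.
{North, West}: P→North 2, Q→North 4, R→West 5, S→North 4, T→West 3, U→North 3, V→West 9, W→North 3. Service 33; fixed 40; total 73.
{East, West}: service 52 + fixed 25 = 77
{East}: service 62 + fixed 17 = 79
{North, South, East, West}: P→North 2, Q→North 4, R→West 5, S→North 4, T→West 3, U→North 3, V→East 3, W→North 3. Service 27; fixed 76; total 103.
No other subset beats 73.

Open North and West; minimum total cost 73.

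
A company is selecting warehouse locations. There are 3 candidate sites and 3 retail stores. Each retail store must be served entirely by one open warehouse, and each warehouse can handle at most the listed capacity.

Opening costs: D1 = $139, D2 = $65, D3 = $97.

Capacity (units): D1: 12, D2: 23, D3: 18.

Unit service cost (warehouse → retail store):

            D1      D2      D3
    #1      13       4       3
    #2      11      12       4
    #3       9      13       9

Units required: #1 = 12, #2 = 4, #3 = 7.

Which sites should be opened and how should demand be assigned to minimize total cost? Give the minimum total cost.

Minimum total cost: 252

Open {D2}: #1→D2 4·12=48, #2→D2 12·4=48, #3→D2 13·7=91.
Loads: D2 carries 23/23. Service 187; fixed 65; total 252.
Next best feasible plan costs 289.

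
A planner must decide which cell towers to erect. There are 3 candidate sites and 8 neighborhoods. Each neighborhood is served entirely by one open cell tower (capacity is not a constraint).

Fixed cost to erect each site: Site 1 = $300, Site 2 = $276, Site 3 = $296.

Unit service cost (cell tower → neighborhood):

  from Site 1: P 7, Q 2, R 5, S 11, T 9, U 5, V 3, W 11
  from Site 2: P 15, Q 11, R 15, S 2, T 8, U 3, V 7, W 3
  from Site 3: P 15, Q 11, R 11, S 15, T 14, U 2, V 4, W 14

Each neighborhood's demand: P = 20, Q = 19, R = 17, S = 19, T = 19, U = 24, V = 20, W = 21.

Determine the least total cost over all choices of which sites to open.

Minimum total cost: 1224

For any fixed open set, each neighborhood goes to its cheapest open site; total = fixed + service.
{Site 1, Site 2}: P→Site 1 7·20=140, Q→Site 1 2·19=38, R→Site 1 5·17=85, S→Site 2 2·19=38, T→Site 2 8·19=152, U→Site 2 3·24=72, V→Site 1 3·20=60, W→Site 2 3·21=63. Service 648; fixed 576; total 1224.
{Site 1}: service 1054 + fixed 300 = 1354
{Site 1, Site 2, Site 3}: P→Site 1 7·20=140, Q→Site 1 2·19=38, R→Site 1 5·17=85, S→Site 2 2·19=38, T→Site 2 8·19=152, U→Site 3 2·24=48, V→Site 1 3·20=60, W→Site 2 3·21=63. Service 624; fixed 872; total 1496.
{Site 2}: service 1229 + fixed 276 = 1505
(All 7 nonempty subsets were checked; Site 1 and Site 2 is lowest.)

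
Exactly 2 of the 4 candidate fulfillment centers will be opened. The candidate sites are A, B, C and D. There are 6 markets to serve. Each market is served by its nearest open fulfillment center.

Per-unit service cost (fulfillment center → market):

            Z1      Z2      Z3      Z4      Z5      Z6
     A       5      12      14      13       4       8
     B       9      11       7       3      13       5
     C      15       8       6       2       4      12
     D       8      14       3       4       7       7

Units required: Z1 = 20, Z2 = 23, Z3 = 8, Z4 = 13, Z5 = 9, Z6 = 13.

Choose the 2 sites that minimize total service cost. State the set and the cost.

Choose A and C; total service cost 498.

With exactly 2 open, each market uses its cheapest among the chosen.
{A, C}: Z1→A 5·20=100, Z2→C 8·23=184, Z3→C 6·8=48, Z4→C 2·13=26, Z5→A 4·9=36, Z6→A 8·13=104. Service cost 498.
{C, D}: service cost 521
{B, C}: service cost 539
Among all 6 size-2 choices, {A, C} is lowest.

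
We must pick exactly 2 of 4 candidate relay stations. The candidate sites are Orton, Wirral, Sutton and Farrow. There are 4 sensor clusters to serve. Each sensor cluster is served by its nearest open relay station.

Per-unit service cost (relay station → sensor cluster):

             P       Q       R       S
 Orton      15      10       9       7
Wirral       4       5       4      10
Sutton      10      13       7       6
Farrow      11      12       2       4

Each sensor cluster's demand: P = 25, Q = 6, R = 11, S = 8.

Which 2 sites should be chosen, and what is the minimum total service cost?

Choose Wirral and Farrow; total service cost 184.

With exactly 2 open, each sensor cluster uses its cheapest among the chosen.
{Wirral, Farrow}: P→Wirral 4·25=100, Q→Wirral 5·6=30, R→Farrow 2·11=22, S→Farrow 4·8=32. Service cost 184.
{Wirral, Sutton}: service cost 222
{Orton, Wirral}: service cost 230
Among all 6 size-2 choices, {Wirral, Farrow} is lowest.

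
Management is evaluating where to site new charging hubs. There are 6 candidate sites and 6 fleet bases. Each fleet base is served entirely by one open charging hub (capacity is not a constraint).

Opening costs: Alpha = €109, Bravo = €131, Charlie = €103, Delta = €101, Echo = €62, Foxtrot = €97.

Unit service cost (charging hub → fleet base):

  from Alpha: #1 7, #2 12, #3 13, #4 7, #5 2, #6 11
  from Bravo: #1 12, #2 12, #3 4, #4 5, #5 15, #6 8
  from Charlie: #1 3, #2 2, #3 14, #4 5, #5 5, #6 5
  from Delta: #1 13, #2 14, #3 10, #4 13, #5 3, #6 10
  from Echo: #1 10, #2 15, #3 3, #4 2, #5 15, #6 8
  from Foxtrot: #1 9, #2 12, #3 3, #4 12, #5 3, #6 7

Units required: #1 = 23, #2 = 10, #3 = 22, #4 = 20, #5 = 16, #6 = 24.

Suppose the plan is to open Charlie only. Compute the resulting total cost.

Each fleet base is assigned to its cheapest site among the open ones.
{Charlie}: #1→Charlie 3·23=69, #2→Charlie 2·10=20, #3→Charlie 14·22=308, #4→Charlie 5·20=100, #5→Charlie 5·16=80, #6→Charlie 5·24=120. Service 697; fixed 103; total 800.

Total cost: 800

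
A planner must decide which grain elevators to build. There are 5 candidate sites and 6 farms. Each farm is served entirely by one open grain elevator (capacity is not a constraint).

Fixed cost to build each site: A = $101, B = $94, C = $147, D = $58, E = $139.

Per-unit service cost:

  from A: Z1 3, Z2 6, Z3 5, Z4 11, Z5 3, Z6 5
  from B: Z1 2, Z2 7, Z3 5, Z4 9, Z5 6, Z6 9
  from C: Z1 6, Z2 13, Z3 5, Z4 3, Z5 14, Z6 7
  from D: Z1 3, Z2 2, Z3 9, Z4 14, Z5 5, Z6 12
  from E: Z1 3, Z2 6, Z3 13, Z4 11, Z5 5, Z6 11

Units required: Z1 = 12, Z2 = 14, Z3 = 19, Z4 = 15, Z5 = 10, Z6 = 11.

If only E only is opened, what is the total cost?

Total cost: 842

Each farm is assigned to its cheapest site among the open ones.
{E}: Z1→E 3·12=36, Z2→E 6·14=84, Z3→E 13·19=247, Z4→E 11·15=165, Z5→E 5·10=50, Z6→E 11·11=121. Service 703; fixed 139; total 842.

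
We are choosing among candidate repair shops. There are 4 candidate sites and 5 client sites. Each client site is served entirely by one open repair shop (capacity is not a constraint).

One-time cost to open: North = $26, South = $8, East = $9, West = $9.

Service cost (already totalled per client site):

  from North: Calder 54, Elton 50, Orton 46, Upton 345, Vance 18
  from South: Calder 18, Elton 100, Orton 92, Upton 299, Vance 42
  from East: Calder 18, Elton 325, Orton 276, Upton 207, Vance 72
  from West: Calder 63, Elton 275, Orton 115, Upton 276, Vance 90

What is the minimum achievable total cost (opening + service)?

For any fixed open set, each client site goes to its cheapest open site; total = fixed + service.
{North, East}: Calder→East 18, Elton→North 50, Orton→North 46, Upton→East 207, Vance→North 18. Service 339; fixed 35; total 374.
{North, South, East}: service 339 + fixed 43 = 382
{North, East, West}: service 339 + fixed 44 = 383
{North, South, East, West}: Calder→South 18, Elton→North 50, Orton→North 46, Upton→East 207, Vance→North 18. Service 339; fixed 52; total 391.
(All 15 nonempty subsets were checked; North and East is lowest.)

Minimum total cost: 374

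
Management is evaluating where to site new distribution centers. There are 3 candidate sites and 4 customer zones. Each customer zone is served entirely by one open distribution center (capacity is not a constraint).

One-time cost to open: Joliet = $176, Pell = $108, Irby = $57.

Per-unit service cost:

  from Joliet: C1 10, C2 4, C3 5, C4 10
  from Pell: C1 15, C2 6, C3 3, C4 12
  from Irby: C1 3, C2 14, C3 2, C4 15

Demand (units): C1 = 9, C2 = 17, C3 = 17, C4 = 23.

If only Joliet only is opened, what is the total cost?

Total cost: 649

Each customer zone is assigned to its cheapest site among the open ones.
{Joliet}: C1→Joliet 10·9=90, C2→Joliet 4·17=68, C3→Joliet 5·17=85, C4→Joliet 10·23=230. Service 473; fixed 176; total 649.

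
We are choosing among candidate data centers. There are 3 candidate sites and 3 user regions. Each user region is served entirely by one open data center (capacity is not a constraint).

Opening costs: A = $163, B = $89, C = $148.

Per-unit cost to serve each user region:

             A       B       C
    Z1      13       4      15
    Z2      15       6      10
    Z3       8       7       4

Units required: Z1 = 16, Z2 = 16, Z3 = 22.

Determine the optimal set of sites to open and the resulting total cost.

For any fixed open set, each user region goes to its cheapest open site; total = fixed + service.
{B}: Z1→B 4·16=64, Z2→B 6·16=96, Z3→B 7·22=154. Service 314; fixed 89; total 403.
{B, C}: Z1→B 4·16=64, Z2→B 6·16=96, Z3→C 4·22=88. Service 248; fixed 237; total 485.
{A, B}: service 314 + fixed 252 = 566
{A, B, C}: service 248 + fixed 400 = 648
No other subset beats 403.

Open B only; minimum total cost 403.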